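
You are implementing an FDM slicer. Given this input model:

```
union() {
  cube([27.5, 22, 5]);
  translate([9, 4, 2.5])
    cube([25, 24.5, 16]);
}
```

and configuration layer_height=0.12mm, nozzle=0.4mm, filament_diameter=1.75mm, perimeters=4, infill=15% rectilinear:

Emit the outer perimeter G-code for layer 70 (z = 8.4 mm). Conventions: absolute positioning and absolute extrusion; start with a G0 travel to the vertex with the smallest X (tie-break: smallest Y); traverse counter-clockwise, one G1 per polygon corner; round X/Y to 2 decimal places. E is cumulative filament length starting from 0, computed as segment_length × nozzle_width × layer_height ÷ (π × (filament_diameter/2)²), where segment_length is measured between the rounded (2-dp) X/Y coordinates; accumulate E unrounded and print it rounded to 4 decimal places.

At z = 8.4 mm: the cube is not intersected at this z (z outside [0, 5]); the cube at (9, 4) is present — its section is the full 25×24.5 rectangle; Combining (union): only the 25×24.5 cube at (9, 4) is present, so the union is just that shape — 1 connected region. The outline is a single polygon with 4 vertices. Extrusion per mm of travel: 0.4 × 0.12 / (π × 0.875²) = 0.019956. Accumulating E over each segment gives final E = 1.9757.

G0 X9.00 Y4.00 Z8.40
G1 X34.00 Y4.00 E0.4989
G1 X34.00 Y28.50 E0.9878
G1 X9.00 Y28.50 E1.4867
G1 X9.00 Y4.00 E1.9757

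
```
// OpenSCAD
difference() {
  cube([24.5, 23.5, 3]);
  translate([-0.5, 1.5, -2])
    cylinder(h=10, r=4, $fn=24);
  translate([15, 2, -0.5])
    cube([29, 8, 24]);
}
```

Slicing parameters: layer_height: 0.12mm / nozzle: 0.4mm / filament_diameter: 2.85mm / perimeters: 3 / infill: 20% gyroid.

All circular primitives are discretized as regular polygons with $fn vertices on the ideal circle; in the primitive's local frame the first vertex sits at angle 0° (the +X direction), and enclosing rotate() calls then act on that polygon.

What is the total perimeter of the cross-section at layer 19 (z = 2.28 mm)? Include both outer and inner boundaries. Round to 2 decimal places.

113.70 mm

At z = 2.28 mm: the cube is present — its section is the full 24.5×23.5 rectangle (perimeter 96.00 mm); the r=4 cylinder at (-0.5, 1.5) gives a regular 24-gon of circumradius 4 (constant along its height) (perimeter = 2·24·4.000·sin(180°/24) = 25.06 mm); the 29×8 cube at (15, 2) contributes its full rectangle (perimeter 74.00 mm); Subtracting the remaining from the first: starting from the 24.5×23.5 cube, the r=4 cylinder at (-0.5, 1.5) partially overlaps it — only the 15.51 mm² overlap (of its 49.69 mm²) is removed, clipping the outline; the 29×8 cube at (15, 2) partially overlaps it — only the 76.00 mm² overlap (of its 232.00 mm²) is removed, clipping the outline — boundary = 113.70 mm. Overall, the cross-section is a single solid region. Total boundary length (outer) = 113.70 mm.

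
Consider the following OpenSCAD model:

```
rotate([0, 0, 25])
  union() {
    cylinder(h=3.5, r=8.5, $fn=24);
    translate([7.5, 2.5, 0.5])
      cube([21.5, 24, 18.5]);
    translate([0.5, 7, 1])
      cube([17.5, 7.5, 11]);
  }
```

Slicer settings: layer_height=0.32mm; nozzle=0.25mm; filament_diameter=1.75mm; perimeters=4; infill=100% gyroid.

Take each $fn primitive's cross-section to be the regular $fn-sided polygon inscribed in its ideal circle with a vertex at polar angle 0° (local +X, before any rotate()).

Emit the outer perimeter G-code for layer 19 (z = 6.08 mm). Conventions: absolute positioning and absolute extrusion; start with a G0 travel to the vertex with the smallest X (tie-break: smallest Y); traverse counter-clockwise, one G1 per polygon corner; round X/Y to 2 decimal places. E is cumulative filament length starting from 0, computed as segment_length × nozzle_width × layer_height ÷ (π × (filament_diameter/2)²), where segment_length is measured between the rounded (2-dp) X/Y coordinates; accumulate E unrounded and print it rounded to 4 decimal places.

G0 X-5.67 Y13.35 Z6.08
G1 X-2.51 Y6.56 E0.2491
G1 X3.84 Y9.51 E0.4820
G1 X5.74 Y5.44 E0.6314
G1 X25.23 Y14.52 E1.3465
G1 X15.08 Y36.27 E2.1448
G1 X-4.40 Y27.19 E2.8596
G1 X0.67 Y16.31 E3.2589
G1 X-5.67 Y13.35 E3.4916

At z = 6.08 mm: the cylinder does not reach this height (z outside [0, 3.5]); the cube at (7.5, 2.5) (footprint 21.5×24) is included at this height; the cube at (0.5, 7) (footprint 17.5×7.5) is included at this height; Merging all regions: the regions partially overlap (shared area 78.75 mm²), so overlapping operands fuse into one piece — 1 connected region; (whole slice rotated 25° about Z — lengths, areas and connectivity unchanged). The outline is a single polygon with 8 vertices. Extrusion per mm of travel: 0.25 × 0.32 / (π × 0.875²) = 0.033260. Accumulating E over each segment gives final E = 3.4916.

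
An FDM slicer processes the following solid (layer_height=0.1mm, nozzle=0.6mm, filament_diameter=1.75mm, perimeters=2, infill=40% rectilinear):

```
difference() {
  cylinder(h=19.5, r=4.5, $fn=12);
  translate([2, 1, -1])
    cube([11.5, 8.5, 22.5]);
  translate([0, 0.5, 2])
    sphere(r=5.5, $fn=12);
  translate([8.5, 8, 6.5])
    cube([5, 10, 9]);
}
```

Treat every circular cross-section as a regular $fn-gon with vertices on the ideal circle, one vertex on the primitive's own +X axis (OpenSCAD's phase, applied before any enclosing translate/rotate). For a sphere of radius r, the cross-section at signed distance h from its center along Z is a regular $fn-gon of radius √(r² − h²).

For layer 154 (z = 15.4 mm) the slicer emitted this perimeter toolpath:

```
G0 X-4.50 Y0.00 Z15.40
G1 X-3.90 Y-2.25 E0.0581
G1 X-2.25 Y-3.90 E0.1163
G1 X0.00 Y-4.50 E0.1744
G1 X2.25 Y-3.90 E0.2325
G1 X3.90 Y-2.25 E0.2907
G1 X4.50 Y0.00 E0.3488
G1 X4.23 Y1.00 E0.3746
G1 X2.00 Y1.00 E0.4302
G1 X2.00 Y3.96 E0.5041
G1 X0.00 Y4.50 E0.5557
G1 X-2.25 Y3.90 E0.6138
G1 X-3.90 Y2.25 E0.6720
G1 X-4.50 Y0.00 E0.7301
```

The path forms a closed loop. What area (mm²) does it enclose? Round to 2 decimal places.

56.42 mm²

Apply the shoelace formula to the sequence of (X, Y) vertices; enclosed area = 56.42 mm².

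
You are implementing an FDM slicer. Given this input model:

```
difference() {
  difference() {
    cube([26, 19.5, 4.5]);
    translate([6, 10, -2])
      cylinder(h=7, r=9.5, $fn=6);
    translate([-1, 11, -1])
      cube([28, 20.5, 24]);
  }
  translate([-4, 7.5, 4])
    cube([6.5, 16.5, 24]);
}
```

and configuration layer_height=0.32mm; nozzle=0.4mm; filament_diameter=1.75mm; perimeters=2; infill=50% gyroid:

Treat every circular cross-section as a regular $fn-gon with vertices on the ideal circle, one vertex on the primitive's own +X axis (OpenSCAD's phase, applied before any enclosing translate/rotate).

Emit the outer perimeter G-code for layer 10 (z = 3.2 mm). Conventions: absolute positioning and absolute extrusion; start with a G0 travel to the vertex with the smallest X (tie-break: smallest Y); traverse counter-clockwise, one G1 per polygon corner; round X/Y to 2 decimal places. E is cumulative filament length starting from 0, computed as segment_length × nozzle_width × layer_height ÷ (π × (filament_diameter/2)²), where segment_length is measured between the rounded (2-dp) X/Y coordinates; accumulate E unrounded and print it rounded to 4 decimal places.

G0 X0.00 Y0.00 Z3.20
G1 X26.00 Y0.00 E1.3836
G1 X26.00 Y11.00 E1.9690
G1 X14.92 Y11.00 E2.5586
G1 X15.50 Y10.00 E2.6202
G1 X10.75 Y1.77 E3.1258
G1 X1.25 Y1.77 E3.6314
G1 X0.00 Y3.94 E3.7647
G1 X0.00 Y0.00 E3.9743

At z = 3.2 mm: the cube is present — its section is the full 26×19.5 rectangle; the r=9.5 cylinder at (6, 10) contributes a regular 6-gon of circumradius 9.5; the cube at (-1, 11) (footprint 28×20.5) is included at this height; Taking the first minus the rest: starting from the 26×19.5 cube, the r=9.5 cylinder at (6, 10) partially overlaps it — only the 213.26 mm² overlap (of its 234.48 mm²) is removed, clipping the outline; the 28×20.5 cube at (-1, 11) partially overlaps it — only the 129.58 mm² overlap (of its 574.00 mm²) is removed, clipping the outline — 1 connected region; the cube at (-4, 7.5) does not reach this height (z outside [4, 28]); Subtracting the remaining from the first: none of the subtracted shapes is present at this height, so the result so far is unchanged — 1 connected region. The outline is a single polygon with 8 vertices. Extrusion per mm of travel: 0.4 × 0.32 / (π × 0.875²) = 0.053216. Accumulating E over each segment gives final E = 3.9743.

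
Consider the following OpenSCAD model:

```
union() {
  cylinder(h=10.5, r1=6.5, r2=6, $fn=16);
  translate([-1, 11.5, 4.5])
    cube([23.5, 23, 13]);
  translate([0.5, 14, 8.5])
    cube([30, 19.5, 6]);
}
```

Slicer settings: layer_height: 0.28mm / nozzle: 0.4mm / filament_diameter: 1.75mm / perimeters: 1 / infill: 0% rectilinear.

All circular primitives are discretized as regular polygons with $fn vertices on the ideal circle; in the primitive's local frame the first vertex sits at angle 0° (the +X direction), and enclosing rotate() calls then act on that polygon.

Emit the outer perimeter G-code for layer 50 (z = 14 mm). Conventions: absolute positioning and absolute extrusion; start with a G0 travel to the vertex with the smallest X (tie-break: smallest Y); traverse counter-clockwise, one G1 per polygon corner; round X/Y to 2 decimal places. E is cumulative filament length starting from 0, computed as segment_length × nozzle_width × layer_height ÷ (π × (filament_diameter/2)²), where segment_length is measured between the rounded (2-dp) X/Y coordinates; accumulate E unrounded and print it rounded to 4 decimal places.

At z = 14 mm: the cone is absent (z outside [0, 10.5]); the cube at (-1, 11.5) is present — its section is the full 23.5×23 rectangle; the cube at (0.5, 14) is present — its section is the full 30×19.5 rectangle; Taking the union: the regions partially overlap (shared area 429.00 mm²), so overlapping operands fuse into one piece — 1 connected region. The outline is a single polygon with 8 vertices. Extrusion per mm of travel: 0.4 × 0.28 / (π × 0.875²) = 0.046564. Accumulating E over each segment gives final E = 5.0755.

G0 X-1.00 Y11.50 Z14.00
G1 X22.50 Y11.50 E1.0943
G1 X22.50 Y14.00 E1.2107
G1 X30.50 Y14.00 E1.5832
G1 X30.50 Y33.50 E2.4912
G1 X22.50 Y33.50 E2.8637
G1 X22.50 Y34.50 E2.9103
G1 X-1.00 Y34.50 E4.0045
G1 X-1.00 Y11.50 E5.0755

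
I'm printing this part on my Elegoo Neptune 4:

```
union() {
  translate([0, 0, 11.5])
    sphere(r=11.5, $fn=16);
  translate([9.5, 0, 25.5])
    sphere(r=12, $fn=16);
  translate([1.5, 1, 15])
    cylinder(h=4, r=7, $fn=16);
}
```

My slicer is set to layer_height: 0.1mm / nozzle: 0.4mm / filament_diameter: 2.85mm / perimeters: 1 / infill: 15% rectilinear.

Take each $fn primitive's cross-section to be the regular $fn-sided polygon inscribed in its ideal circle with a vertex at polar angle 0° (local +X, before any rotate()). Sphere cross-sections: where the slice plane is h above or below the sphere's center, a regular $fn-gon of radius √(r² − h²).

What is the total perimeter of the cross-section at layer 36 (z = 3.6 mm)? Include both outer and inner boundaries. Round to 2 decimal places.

At z = 3.6 mm: the r=11.5 sphere contributes a regular 16-gon of circumradius √(11.5²−7.9²) = 8.357 (perimeter = 2·16·8.357·sin(180°/16) = 52.17 mm); the sphere at (9.5, 0) is absent (|z−center|=21.900 > r=12); the cylinder at (1.5, 1) is not intersected at this z (z outside [15, 19]); Merging all regions: only the r=11.5 sphere is present, so the union is just that shape — boundary = 52.17 mm. Overall, the cross-section is a single solid region. Total boundary length (outer) = 52.17 mm.

52.17 mm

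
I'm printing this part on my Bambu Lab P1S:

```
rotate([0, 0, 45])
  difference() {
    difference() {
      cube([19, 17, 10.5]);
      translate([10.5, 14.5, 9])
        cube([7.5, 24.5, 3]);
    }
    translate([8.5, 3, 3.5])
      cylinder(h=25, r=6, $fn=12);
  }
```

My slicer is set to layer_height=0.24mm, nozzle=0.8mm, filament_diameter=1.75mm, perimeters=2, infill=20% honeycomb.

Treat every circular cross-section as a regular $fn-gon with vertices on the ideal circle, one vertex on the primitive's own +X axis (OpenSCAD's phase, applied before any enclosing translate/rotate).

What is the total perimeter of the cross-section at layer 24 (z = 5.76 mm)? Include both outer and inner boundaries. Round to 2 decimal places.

At z = 5.76 mm: the cube (footprint 19×17) is included at this height (perimeter 72.00 mm); the cube at (10.5, 14.5) does not reach this height (z outside [9, 12]); After the difference (first − rest): none of the subtracted shapes is present at this height, so the 19×17 cube is unchanged — boundary = 72.00 mm; the r=6 cylinder at (8.5, 3) gives a regular 12-gon of circumradius 6 (constant along its height) (perimeter = 2·12·6.000·sin(180°/12) = 37.27 mm); Subtracting the remaining from the first: starting from the result so far, the r=6 cylinder at (8.5, 3) partially overlaps it — only the 87.59 mm² overlap (of its 108.00 mm²) is removed, clipping the outline — boundary = 86.45 mm; (rotated 45° about Z; rotation is an isometry so areas/perimeters/island counts are preserved). Overall, the cross-section is a single solid region. Total boundary length (outer) = 86.45 mm.

86.45 mm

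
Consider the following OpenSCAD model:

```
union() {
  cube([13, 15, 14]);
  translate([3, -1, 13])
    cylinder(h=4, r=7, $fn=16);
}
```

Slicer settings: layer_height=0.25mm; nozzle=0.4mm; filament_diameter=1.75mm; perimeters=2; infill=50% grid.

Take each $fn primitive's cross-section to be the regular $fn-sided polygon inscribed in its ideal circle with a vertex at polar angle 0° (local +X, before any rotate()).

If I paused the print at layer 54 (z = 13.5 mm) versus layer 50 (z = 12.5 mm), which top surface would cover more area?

layer 54 (z = 13.5 mm)

Layer 54 (z = 13.5): the cube is present — its section is the full 13×15 rectangle (area 195.00 mm²); the r=7 cylinder at (3, -1) gives a regular 16-gon of circumradius 7 (constant along its height) (area = (16/2)·7.000²·sin(360°/16) = 150.01 mm²); Taking the union: the regions partially overlap — summed areas 345.01 mm² minus the doubly-counted overlap 47.68 mm² gives 297.33 mm² — area = 297.33 mm². So its area = 297.33 mm². Layer 50 (z = 12.5): the cube (footprint 13×15) is included at this height (area 195.00 mm²); the cylinder at (3, -1) does not reach this height (z outside [13, 17]); Merging all regions: only the 13×15 cube is present, so the union is just that shape — area = 195.00 mm². So its area = 195.00 mm². Layer 54 is larger (297.33 vs 195.00 mm²).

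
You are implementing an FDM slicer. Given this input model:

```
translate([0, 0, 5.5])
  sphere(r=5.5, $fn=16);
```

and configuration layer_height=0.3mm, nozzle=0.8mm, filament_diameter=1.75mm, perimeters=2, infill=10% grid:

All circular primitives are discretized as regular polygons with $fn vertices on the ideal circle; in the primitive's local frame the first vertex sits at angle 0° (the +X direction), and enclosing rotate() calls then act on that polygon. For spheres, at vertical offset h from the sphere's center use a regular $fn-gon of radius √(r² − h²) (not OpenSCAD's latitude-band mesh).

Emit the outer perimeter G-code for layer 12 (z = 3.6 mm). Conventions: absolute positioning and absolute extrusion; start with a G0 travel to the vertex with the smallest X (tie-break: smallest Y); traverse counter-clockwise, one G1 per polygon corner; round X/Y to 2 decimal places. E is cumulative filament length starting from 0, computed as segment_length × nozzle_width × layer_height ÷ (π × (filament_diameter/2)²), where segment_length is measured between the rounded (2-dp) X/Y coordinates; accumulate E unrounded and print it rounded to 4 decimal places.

G0 X-5.16 Y0.00 Z3.60
G1 X-4.77 Y-1.98 E0.2014
G1 X-3.65 Y-3.65 E0.4020
G1 X-1.98 Y-4.77 E0.6026
G1 X0.00 Y-5.16 E0.8040
G1 X1.98 Y-4.77 E1.0054
G1 X3.65 Y-3.65 E1.2060
G1 X4.77 Y-1.98 E1.4066
G1 X5.16 Y0.00 E1.6080
G1 X4.77 Y1.98 E1.8094
G1 X3.65 Y3.65 E2.0100
G1 X1.98 Y4.77 E2.2106
G1 X0.00 Y5.16 E2.4120
G1 X-1.98 Y4.77 E2.6134
G1 X-3.65 Y3.65 E2.8140
G1 X-4.77 Y1.98 E3.0146
G1 X-5.16 Y0.00 E3.2160

At z = 3.6 mm: the r=5.5 sphere slices to a regular 16-gon of circumradius 5.161 (√(r²−h²) with h=1.9 from center). The outline is a single polygon with 16 vertices. Extrusion per mm of travel: 0.8 × 0.3 / (π × 0.875²) = 0.099780. Accumulating E over each segment gives final E = 3.2160.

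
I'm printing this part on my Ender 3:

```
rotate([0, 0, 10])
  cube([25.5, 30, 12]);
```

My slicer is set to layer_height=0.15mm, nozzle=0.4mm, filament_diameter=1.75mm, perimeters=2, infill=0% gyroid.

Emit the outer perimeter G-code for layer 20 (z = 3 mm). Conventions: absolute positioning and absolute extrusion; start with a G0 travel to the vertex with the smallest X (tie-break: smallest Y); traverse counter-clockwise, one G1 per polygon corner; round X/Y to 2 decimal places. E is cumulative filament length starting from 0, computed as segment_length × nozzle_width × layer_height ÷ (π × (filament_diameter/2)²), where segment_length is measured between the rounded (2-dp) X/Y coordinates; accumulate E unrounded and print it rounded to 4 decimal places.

At z = 3 mm: the 25.5×30 cube contributes its full rectangle; (whole slice rotated 10° about Z — lengths, areas and connectivity unchanged). The outline is a single polygon with 4 vertices. Extrusion per mm of travel: 0.4 × 0.15 / (π × 0.875²) = 0.024945. Accumulating E over each segment gives final E = 2.7686.

G0 X-5.21 Y29.54 Z3.00
G1 X0.00 Y0.00 E0.7483
G1 X25.11 Y4.43 E1.3843
G1 X19.90 Y33.97 E2.1325
G1 X-5.21 Y29.54 E2.7686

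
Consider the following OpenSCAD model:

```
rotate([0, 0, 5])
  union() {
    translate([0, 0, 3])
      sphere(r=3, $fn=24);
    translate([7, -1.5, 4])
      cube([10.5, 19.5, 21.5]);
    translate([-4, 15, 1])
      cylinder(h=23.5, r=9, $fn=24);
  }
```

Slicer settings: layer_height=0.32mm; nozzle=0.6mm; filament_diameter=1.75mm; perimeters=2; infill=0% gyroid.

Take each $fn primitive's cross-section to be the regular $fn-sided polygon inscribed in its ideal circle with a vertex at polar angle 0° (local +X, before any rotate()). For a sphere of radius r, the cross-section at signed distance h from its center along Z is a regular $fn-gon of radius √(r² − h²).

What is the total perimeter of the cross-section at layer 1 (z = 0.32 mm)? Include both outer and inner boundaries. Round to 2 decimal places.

8.45 mm

At z = 0.32 mm: the r=3 sphere contributes a regular 24-gon of circumradius √(3²−2.68²) = 1.348 (perimeter = 2·24·1.348·sin(180°/24) = 8.45 mm); the cube at (7, -1.5) is absent (z outside [4, 25.5]); the cylinder at (-4, 15) is not intersected at this z (z outside [1, 24.5]); Combining (union): only the r=3 sphere is present, so the union is just that shape — boundary = 8.45 mm; (whole slice rotated 5° about Z — lengths, areas and connectivity unchanged). Overall, the cross-section is a single solid region. Total boundary length (outer) = 8.45 mm.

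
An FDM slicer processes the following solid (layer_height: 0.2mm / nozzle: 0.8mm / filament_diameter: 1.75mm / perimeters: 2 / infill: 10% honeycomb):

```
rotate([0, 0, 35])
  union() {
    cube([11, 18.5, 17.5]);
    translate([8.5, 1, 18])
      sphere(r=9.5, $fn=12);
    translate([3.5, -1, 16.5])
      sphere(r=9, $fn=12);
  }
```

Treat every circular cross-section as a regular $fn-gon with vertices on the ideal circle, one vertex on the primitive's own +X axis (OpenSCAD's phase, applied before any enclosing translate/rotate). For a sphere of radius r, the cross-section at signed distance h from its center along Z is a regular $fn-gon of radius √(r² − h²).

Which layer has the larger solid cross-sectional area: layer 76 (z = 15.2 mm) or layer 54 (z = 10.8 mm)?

Layer 76 (z = 15.2): the cube is present — its section is the full 11×18.5 rectangle (area 203.50 mm²); the r=9.5 sphere at (8.5, 1) slices to a regular 12-gon of circumradius 9.078 (√(r²−h²) with h=2.8 from center) (area = (12/2)·9.078²·sin(360°/12) = 247.23 mm²); the sphere at (3.5, -1): section is a regular 12-gon, circumradius = √(r²−h²) = √(9²−1.3²) = 8.906 (area = (12/2)·8.906²·sin(360°/12) = 237.93 mm²); Taking the union: the regions partially overlap — summed areas 688.66 mm² minus the doubly-counted overlap 246.89 mm² gives 441.77 mm² — area = 441.77 mm²; (whole slice rotated 35° about Z — lengths, areas and connectivity unchanged). So its area = 441.77 mm². Layer 54 (z = 10.8): the 11×18.5 cube contributes its full rectangle (area 203.50 mm²); the r=9.5 sphere at (8.5, 1) contributes a regular 12-gon of circumradius √(9.5²−7.2²) = 6.198 (area = (12/2)·6.198²·sin(360°/12) = 115.23 mm²); the r=9 sphere at (3.5, -1) contributes a regular 12-gon of circumradius √(9²−5.7²) = 6.965 (area = (12/2)·6.965²·sin(360°/12) = 145.53 mm²); Taking the union: the regions partially overlap — summed areas 464.26 mm² minus the doubly-counted overlap 131.07 mm² gives 333.19 mm² — area = 333.19 mm²; (whole slice rotated 35° about Z — lengths, areas and connectivity unchanged). So its area = 333.19 mm². Layer 76 is larger (441.77 vs 333.19 mm²).

layer 76 (z = 15.2 mm)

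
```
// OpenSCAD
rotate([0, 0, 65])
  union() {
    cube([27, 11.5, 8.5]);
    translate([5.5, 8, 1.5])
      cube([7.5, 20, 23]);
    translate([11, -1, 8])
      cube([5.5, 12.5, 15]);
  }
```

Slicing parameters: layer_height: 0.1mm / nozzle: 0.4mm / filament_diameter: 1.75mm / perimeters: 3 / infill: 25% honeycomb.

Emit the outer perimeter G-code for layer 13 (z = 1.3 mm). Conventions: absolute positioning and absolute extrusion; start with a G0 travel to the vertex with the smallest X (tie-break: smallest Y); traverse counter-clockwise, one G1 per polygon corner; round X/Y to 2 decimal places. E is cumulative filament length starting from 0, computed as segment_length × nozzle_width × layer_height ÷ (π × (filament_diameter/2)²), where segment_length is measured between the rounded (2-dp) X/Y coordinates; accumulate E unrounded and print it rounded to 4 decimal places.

G0 X-10.42 Y4.86 Z1.30
G1 X0.00 Y0.00 E0.1912
G1 X11.41 Y24.47 E0.6402
G1 X0.99 Y29.33 E0.8314
G1 X-10.42 Y4.86 E1.2804

At z = 1.3 mm: the 27×11.5 cube contributes its full rectangle; the cube at (5.5, 8) does not reach this height (z outside [1.5, 24.5]); the cube at (11, -1) is not intersected at this z (z outside [8, 23]); Combining (union): only the 27×11.5 cube is present, so the union is just that shape — 1 connected region; (whole slice rotated 65° about Z — lengths, areas and connectivity unchanged). The outline is a single polygon with 4 vertices. Extrusion per mm of travel: 0.4 × 0.1 / (π × 0.875²) = 0.016630. Accumulating E over each segment gives final E = 1.2804.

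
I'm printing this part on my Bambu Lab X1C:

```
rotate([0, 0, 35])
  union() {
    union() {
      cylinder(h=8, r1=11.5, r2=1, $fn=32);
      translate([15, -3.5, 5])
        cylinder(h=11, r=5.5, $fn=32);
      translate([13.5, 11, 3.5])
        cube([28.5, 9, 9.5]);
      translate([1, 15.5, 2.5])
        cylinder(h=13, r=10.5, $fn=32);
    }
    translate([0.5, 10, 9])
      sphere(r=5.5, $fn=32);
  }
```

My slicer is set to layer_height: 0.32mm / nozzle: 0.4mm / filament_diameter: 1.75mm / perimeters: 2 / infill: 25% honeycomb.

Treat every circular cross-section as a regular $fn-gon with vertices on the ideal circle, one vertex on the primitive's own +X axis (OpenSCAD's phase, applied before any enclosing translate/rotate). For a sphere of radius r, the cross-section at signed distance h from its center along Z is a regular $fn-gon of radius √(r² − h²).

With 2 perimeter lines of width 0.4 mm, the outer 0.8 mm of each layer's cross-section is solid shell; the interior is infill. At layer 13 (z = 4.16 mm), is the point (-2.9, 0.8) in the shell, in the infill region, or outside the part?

infill

At z = 4.16 mm: the cone contributes a regular 32-gon of circumradius 6.040 (interpolated between r1=11.5 and r2=1 at t=0.520); the cylinder at (15, -3.5) is not intersected at this z (z outside [5, 16]); the 28.5×9 cube at (13.5, 11) contributes its full rectangle; the r=10.5 cylinder at (1, 15.5) contributes a regular 32-gon of circumradius 10.5; Taking the union: the regions partially overlap (shared area 3.39 mm²), so overlapping operands fuse into one piece — 2 connected regions; the r=5.5 sphere at (0.5, 10) slices to a regular 32-gon of circumradius 2.612 (√(r²−h²) with h=4.84 from center); Taking the union: the r=5.5 sphere at (0.5, 10) lies entirely inside that combined region, so the union is just that combined region — 2 connected regions; (rotated 35° about Z; rotation is an isometry so areas/perimeters/island counts are preserved). Overall, the cross-section has 2 separate islands. Undo the 35° rotation: the query point maps to (-1.917, 2.319) in the un-rotated model frame. The nearest boundary edge runs (-4.27, 4.27)→(-3.36, 5.02); distance from the point to it = 3.00 mm. (Shell/infill is judged within the island containing the point — the largest one.) The point is inside the cross-section and 3.00 mm from the nearest boundary — more than the 0.8 mm shell width (2 × 0.4), so it's in the infill interior.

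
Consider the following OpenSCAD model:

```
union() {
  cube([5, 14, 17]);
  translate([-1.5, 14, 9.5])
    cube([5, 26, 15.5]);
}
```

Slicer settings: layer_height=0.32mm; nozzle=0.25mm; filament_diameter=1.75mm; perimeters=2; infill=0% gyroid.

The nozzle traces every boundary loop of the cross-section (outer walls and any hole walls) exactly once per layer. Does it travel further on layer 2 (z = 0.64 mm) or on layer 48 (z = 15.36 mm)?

Layer 2 (z = 0.64): the 5×14 cube contributes its full rectangle (perimeter 38.00 mm); the cube at (-1.5, 14) is not intersected at this z (z outside [9.5, 25]); Taking the union: only the 5×14 cube is present, so the union is just that shape — boundary = 38.00 mm. So its perimeter = 38.00 mm. Layer 48 (z = 15.36): the cube is present — its section is the full 5×14 rectangle (perimeter 38.00 mm); the cube at (-1.5, 14) is present — its section is the full 5×26 rectangle (perimeter 62.00 mm); Taking the union: the 2 present regions share edge segments without overlapping in area, so areas simply add but the touching pieces fuse into one outline (the shared edge portions become interior and drop out of the boundary) — boundary = 93.00 mm. So its perimeter = 93.00 mm. Layer 48 is larger (93.00 vs 38.00 mm).

layer 48 (z = 15.36 mm)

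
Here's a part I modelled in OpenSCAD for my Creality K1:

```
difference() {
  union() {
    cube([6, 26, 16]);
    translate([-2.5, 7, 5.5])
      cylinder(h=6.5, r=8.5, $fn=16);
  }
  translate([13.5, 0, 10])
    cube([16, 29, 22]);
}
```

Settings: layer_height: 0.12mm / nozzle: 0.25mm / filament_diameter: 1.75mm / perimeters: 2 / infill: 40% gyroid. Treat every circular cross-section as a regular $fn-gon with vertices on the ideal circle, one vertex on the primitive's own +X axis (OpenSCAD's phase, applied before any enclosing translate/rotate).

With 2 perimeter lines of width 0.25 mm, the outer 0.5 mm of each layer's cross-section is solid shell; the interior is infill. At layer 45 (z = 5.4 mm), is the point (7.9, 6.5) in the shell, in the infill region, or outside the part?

At z = 5.4 mm: the cube (footprint 6×26) is included at this height; the cylinder at (-2.5, 7) is not intersected at this z (z outside [5.5, 12]); Combining (union): only the 6×26 cube is present, so the union is just that shape — 1 connected region; the cube at (13.5, 0) does not reach this height (z outside [10, 32]); Taking the first minus the rest: none of the subtracted shapes is present at this height, so that combined region is unchanged — 1 connected region. Overall, the cross-section is a single solid region. The nearest boundary edge runs (6.00, 0.00)→(6.00, 26.00); distance from the point to it = 1.90 mm. The point is not inside any of the regions above, so it lies outside the cross-section (1.90 mm from the nearest boundary).

outside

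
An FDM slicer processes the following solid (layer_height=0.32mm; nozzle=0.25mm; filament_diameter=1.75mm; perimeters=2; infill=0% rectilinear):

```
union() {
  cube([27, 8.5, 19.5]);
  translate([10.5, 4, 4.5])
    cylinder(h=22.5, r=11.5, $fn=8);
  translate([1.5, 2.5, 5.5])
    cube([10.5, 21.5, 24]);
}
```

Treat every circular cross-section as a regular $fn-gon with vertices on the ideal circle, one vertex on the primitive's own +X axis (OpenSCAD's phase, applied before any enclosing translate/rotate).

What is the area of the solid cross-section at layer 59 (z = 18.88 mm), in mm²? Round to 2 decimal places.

At z = 18.88 mm: the cube (footprint 27×8.5) is included at this height (area 229.50 mm²); the r=11.5 cylinder at (10.5, 4) contributes a regular 8-gon of circumradius 11.5 (area = (8/2)·11.500²·sin(360°/8) = 374.06 mm²); the cube at (1.5, 2.5) is present — its section is the full 10.5×21.5 rectangle (area 225.75 mm²); Taking the union: the regions partially overlap — summed areas 829.31 mm² minus the doubly-counted overlap 296.58 mm² gives 532.73 mm² — area = 532.73 mm². Overall, the cross-section is a single solid region. Net area = 532.73 mm².

532.73 mm²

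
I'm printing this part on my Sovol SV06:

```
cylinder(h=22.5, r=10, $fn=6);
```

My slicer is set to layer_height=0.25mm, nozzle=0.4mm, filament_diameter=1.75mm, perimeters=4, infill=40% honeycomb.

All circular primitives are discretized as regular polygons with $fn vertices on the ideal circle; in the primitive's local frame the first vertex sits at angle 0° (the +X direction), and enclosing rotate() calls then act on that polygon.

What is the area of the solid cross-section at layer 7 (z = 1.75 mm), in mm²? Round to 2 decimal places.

At z = 1.75 mm: the r=10 cylinder gives a regular 6-gon of circumradius 10 (constant along its height) (area = (6/2)·10.000²·sin(360°/6) = 259.81 mm²). Overall, the cross-section is a single solid region. Net area = 259.81 mm².

259.81 mm²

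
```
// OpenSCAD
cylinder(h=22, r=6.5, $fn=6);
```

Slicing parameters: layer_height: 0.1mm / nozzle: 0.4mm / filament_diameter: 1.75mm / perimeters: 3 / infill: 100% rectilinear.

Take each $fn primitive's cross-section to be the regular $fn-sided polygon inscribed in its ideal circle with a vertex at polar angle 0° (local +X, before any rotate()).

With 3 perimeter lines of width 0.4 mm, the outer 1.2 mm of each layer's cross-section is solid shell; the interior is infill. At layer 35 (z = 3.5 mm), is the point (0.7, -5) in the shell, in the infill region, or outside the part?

At z = 3.5 mm: the r=6.5 cylinder gives a regular 6-gon of circumradius 6.5 (constant along its height). Overall, the cross-section is a single solid region. The nearest boundary edge runs (-3.25, -5.63)→(3.25, -5.63); distance from the point to it = 0.63 mm. The point is inside the cross-section, 0.63 mm from the nearest boundary — within the 1.2 mm shell band (3 × 0.4).

shell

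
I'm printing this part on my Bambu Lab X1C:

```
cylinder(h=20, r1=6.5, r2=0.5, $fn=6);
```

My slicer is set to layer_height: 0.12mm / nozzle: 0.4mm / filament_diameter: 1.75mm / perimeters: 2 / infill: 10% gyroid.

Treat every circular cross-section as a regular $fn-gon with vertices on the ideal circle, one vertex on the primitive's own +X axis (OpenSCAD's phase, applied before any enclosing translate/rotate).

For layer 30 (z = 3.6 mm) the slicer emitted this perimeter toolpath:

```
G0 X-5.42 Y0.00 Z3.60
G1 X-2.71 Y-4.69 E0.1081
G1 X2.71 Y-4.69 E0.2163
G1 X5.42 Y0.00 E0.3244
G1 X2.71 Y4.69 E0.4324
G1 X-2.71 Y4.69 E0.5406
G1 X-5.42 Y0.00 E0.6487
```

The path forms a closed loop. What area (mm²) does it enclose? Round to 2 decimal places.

Apply the shoelace formula to the sequence of (X, Y) vertices; enclosed area = 76.26 mm².

76.26 mm²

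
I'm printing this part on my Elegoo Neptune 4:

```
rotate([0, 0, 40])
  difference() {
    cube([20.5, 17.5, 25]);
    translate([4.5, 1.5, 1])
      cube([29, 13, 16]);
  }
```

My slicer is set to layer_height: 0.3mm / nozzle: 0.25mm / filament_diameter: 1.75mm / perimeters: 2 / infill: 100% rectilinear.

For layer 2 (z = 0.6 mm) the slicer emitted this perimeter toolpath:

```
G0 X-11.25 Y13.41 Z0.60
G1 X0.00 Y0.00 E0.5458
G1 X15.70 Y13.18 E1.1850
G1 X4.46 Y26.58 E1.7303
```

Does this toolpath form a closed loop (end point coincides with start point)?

Start point (G0): (-11.25, 13.41). End point (last G1): the path does not return to the start — open.

no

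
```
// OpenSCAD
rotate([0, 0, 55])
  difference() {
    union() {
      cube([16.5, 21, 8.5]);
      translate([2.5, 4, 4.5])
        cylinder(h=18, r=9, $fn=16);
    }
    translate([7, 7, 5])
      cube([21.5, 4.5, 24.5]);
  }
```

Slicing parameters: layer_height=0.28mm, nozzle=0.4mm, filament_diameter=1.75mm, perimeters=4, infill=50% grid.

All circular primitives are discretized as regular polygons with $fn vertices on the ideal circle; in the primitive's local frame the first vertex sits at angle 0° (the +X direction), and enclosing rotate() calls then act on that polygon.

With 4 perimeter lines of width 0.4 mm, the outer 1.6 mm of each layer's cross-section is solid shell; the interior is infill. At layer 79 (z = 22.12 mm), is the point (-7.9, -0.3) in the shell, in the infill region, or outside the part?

At z = 22.12 mm: the cube does not reach this height (z outside [0, 8.5]); the r=9 cylinder at (2.5, 4) contributes a regular 16-gon of circumradius 9; Taking the union: only the r=9 cylinder at (2.5, 4) is present, so the union is just that shape — 1 connected region; the 21.5×4.5 cube at (7, 7) contributes its full rectangle; Subtracting the remaining from the first: starting from the result so far, the 21.5×4.5 cube at (7, 7) partially overlaps it — only the 11.16 mm² overlap (of its 96.75 mm²) is removed, clipping the outline — 1 connected region; (whole slice rotated 55° about Z — lengths, areas and connectivity unchanged). Overall, the cross-section is a single solid region. Undo the 55° rotation: the query point maps to (-4.777, 6.299) in the un-rotated model frame. The nearest boundary edge runs (-6.50, 4.00)→(-5.81, 7.44); distance from the point to it = 1.24 mm. The point is inside the cross-section, 1.24 mm from the nearest boundary — within the 1.6 mm shell band (4 × 0.4).

shell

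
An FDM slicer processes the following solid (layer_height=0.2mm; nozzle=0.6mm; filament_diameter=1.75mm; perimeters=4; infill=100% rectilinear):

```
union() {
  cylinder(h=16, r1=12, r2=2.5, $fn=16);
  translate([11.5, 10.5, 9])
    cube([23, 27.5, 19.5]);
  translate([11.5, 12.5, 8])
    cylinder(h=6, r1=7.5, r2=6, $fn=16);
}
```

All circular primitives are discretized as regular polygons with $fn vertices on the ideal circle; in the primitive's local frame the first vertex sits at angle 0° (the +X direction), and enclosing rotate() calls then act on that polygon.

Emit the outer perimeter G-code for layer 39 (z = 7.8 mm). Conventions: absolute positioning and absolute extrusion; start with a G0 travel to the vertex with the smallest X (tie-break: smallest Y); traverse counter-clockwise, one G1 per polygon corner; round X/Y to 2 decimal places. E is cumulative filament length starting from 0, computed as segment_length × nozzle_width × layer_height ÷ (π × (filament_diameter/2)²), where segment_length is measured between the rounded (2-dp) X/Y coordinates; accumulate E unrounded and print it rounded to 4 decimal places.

At z = 7.8 mm: the cone: at t=0.487 of its height the radius interpolates to r₁+(r₂−r₁)t = 7.369, giving a regular 16-gon of that circumradius; the cube at (11.5, 10.5) does not reach this height (z outside [9, 28.5]); the cone at (11.5, 12.5) is absent (z outside [8, 14]); Combining (union): only the cone is present, so the union is just that shape — 1 connected region. The outline is a single polygon with 16 vertices. Extrusion per mm of travel: 0.6 × 0.2 / (π × 0.875²) = 0.049890. Accumulating E over each segment gives final E = 2.2954.

G0 X-7.37 Y0.00 Z7.80
G1 X-6.81 Y-2.82 E0.1434
G1 X-5.21 Y-5.21 E0.2869
G1 X-2.82 Y-6.81 E0.4304
G1 X0.00 Y-7.37 E0.5739
G1 X2.82 Y-6.81 E0.7173
G1 X5.21 Y-5.21 E0.8608
G1 X6.81 Y-2.82 E1.0043
G1 X7.37 Y0.00 E1.1477
G1 X6.81 Y2.82 E1.2911
G1 X5.21 Y5.21 E1.4346
G1 X2.82 Y6.81 E1.5781
G1 X0.00 Y7.37 E1.7216
G1 X-2.82 Y6.81 E1.8650
G1 X-5.21 Y5.21 E2.0085
G1 X-6.81 Y2.82 E2.1520
G1 X-7.37 Y0.00 E2.2954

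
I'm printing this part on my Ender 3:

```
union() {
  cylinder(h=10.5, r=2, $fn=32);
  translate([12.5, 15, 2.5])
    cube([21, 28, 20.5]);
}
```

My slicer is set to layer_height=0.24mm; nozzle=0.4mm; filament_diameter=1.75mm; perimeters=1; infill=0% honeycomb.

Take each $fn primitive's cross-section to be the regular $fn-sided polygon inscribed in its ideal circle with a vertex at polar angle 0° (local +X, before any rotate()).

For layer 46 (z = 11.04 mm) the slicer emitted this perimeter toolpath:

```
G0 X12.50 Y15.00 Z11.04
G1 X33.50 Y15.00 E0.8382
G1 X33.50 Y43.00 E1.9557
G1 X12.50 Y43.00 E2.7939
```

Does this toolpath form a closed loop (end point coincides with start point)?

no

Start point (G0): (12.50, 15.00). End point (last G1): the path does not return to the start — open.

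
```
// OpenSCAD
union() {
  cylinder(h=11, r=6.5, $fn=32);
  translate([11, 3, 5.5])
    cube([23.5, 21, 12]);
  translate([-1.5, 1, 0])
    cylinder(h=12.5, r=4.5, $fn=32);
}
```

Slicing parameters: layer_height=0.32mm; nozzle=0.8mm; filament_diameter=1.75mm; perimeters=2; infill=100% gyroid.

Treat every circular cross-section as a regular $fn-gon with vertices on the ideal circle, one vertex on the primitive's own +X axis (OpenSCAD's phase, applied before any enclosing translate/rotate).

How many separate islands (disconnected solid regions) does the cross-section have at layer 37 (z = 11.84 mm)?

2

At z = 11.84 mm: the cylinder is absent (z outside [0, 11]); the 23.5×21 cube at (11, 3) contributes its full rectangle; the r=4.5 cylinder at (-1.5, 1) gives a regular 32-gon of circumradius 4.5 (constant along its height); Merging all regions: the 2 present regions are separate (no shared area or edge), so areas and boundary lengths simply add and each stays a separate island — 2 connected regions. Overall, the cross-section has 2 separate islands. Island count = 2.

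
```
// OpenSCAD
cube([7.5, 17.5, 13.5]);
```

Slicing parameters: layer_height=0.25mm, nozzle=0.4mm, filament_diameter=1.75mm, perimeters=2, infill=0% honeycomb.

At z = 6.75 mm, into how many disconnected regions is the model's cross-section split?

1

At z = 6.75 mm: the cube (footprint 7.5×17.5) is included at this height. The result has 1 disconnected region.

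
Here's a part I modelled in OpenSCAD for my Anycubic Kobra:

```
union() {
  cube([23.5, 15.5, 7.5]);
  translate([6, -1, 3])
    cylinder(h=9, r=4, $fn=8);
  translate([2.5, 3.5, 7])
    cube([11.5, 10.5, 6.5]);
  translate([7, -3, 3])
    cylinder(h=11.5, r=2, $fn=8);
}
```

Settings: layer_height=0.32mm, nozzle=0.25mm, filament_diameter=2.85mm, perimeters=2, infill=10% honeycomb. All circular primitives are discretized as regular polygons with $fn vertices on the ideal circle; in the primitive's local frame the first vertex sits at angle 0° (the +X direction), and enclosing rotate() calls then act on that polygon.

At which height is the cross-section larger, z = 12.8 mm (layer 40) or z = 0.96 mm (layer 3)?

layer 3 (z = 0.96 mm)

Layer 40 (z = 12.8): the cube is not intersected at this z (z outside [0, 7.5]); the cylinder at (6, -1) does not reach this height (z outside [3, 12]); the cube at (2.5, 3.5) (footprint 11.5×10.5) is included at this height (area 120.75 mm²); the cylinder at (7, -3): section is a regular 8-gon, circumradius r=2 (area = (8/2)·2.000²·sin(360°/8) = 11.31 mm²); Combining (union): the 2 present regions are separate (no shared area or edge), so areas and boundary lengths simply add and each stays a separate island — area = 132.06 mm². So its area = 132.06 mm². Layer 3 (z = 0.96): the cube is present — its section is the full 23.5×15.5 rectangle (area 364.25 mm²); the cylinder at (6, -1) is absent (z outside [3, 12]); the cube at (2.5, 3.5) is not intersected at this z (z outside [7, 13.5]); the cylinder at (7, -3) does not reach this height (z outside [3, 14.5]); Merging all regions: only the 23.5×15.5 cube is present, so the union is just that shape — area = 364.25 mm². So its area = 364.25 mm². Layer 3 is larger (364.25 vs 132.06 mm²).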